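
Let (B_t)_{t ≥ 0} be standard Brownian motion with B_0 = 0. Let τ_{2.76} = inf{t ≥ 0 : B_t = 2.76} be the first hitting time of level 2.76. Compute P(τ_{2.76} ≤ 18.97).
P(τ_{2.76} ≤ 18.97) = 2(1 − Φ(2.76/√18.97)) = 2(1 − Φ(0.6337)) ≈ 0.5263

By the reflection principle for standard BM, P(τ_b ≤ t) = 2 · P(B_t ≥ b). Since B_t ~ N(0, t), P(B_t ≥ 2.76) = 1 − Φ(2.76/√t) = 1 − Φ(2.76/√18.97) = 1 − Φ(0.6337) ≈ 0.26314. Doubling: P(τ_{2.76} ≤ 18.97) ≈ 2 · 0.26314 = 0.52628 ≈ 0.5263.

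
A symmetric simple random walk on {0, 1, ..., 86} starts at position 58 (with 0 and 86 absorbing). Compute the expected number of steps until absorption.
E[τ | X_0 = 58] = 1624

Let v_k = E[τ | X_0 = k]. Boundary: v_0 = v_86 = 0. Recurrence: v_k = 1 + (v_{k-1} + v_{k+1})/2 for 1 ≤ k ≤ 85. The particular solution to v_k − (v_{k-1} + v_{k+1})/2 = 1 is v_k = −k^2. Adding homogeneous solution A + B k and matching boundaries gives v_k = k (86 − k). Substituting k = 58: v_58 = 58 · 28 = 1624.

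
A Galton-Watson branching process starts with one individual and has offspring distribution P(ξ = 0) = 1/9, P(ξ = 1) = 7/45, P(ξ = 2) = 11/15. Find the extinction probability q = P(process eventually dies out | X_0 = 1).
q = 5/33

The pgf is f(s) = 1/9 + 7/45·s + 11/15·s². The extinction probability q is the smallest fixed point of f in [0, 1]. Setting s = f(s):
  11/15·s² + (7/45 − 1)·s + 1/9 = 0
  11/15·s² − (1/9 + 11/15)·s + 1/9 = 0
which factors as (s − 1)·(11/15·s − 1/9) = 0, giving roots s = 1 and s = (1/9)/(11/15) = 5/33.
Mean offspring μ = 7/45 + 2·11/15 = 73/45 > 1 (supercritical), so q < 1. The extinction probability is the smaller root: q = (1/9)/(11/15) = 5/33.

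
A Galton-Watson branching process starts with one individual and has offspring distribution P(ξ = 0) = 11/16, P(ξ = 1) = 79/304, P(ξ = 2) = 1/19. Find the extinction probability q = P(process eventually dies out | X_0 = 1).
q = 1

Mean offspring μ = 0·11/16 + 1·79/304 + 2·1/19 = 111/304 ≤ 1. For μ ≤ 1 with offspring not concentrated at 1, the Galton-Watson process goes extinct almost surely, so q = 1.
(Algebraic check: The pgf is f(s) = 11/16 + 79/304·s + 1/19·s². The extinction probability q is the smallest fixed point of f in [0, 1]. Setting s = f(s):
  1/19·s² + (79/304 − 1)·s + 11/16 = 0
  1/19·s² − (11/16 + 1/19)·s + 11/16 = 0
which factors as (s − 1)·(1/19·s − 11/16) = 0, giving roots s = 1 and s = (11/16)/(1/19) = 209/16. Since 209/16 ≥ 1, the smallest root in [0, 1] is s = 1.)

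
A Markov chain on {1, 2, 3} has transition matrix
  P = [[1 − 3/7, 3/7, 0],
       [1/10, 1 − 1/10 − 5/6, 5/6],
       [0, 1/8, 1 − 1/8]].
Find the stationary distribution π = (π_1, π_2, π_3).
π = (7/237, 10/79, 200/237)

This is a birth-death chain on three states, which satisfies detailed balance: π_1 · P_{12} = π_2 · P_{21} and π_2 · P_{23} = π_3 · P_{32}.
From π_1 · 3/7 = π_2 · 1/10: π_2/π_1 = (3/7)/(1/10) = 30/7.
From π_2 · 5/6 = π_3 · 1/8: π_3/π_2 = (5/6)/(1/8) = 20/3.
Take π_1 proportional to 1; then unnormalized π = (1, 30/7, 200/7). Normalize by dividing by the sum 237/7:
  π = (7/237, 10/79, 200/237).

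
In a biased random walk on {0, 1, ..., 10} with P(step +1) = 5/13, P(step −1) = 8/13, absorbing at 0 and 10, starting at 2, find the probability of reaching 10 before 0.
P(hit 10 before 0) = (1 − (8/5)^2) / (1 − (8/5)^10) = 390625/27281441

Let u_k denote P(reach 10 before 0 | start at k). Boundary: u_0 = 0, u_10 = 1. Recurrence: u_k = 5/13·u_{k+1} + 8/13·u_{k-1} for 1 ≤ k ≤ 9. Try u_k = A + B·r^k with r = q/p = (8/13)/(5/13) = 8/5. Substitution satisfies the recurrence; boundary conditions give:
  u_k = (1 − r^k) / (1 − r^N) = (1 − (8/5)^2) / (1 − (8/5)^10) = 390625/27281441.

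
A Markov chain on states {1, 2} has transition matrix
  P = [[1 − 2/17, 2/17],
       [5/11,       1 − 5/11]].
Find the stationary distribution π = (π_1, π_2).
π_1 = 85/107, π_2 = 22/107

Solve πP = π with π_1 + π_2 = 1. From πP = π: π_1 · (1 − 2/17) + π_2 · 5/11 = π_1 ⇒ π_2 · 5/11 = π_1 · 2/17 ⇒ π_2/π_1 = (2/17)/(5/11) = 22/85. Together with π_1 + π_2 = 1:
  π_1 = (5/11)/(2/17 + 5/11) = (5/11)/(107/187) = 85/107,
  π_2 = (2/17)/(2/17 + 5/11) = (2/17)/(107/187) = 22/107.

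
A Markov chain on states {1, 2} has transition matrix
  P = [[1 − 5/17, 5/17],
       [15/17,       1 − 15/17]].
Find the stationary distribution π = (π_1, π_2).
π_1 = 3/4, π_2 = 1/4

Solve πP = π with π_1 + π_2 = 1. From πP = π: π_1 · (1 − 5/17) + π_2 · 15/17 = π_1 ⇒ π_2 · 15/17 = π_1 · 5/17 ⇒ π_2/π_1 = (5/17)/(15/17) = 1/3. Together with π_1 + π_2 = 1:
  π_1 = (15/17)/(5/17 + 15/17) = (15/17)/(20/17) = 3/4,
  π_2 = (5/17)/(5/17 + 15/17) = (5/17)/(20/17) = 1/4.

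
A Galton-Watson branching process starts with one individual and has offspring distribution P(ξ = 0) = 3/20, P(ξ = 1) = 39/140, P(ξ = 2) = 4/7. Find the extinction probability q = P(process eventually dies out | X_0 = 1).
q = 21/80

The pgf is f(s) = 3/20 + 39/140·s + 4/7·s². The extinction probability q is the smallest fixed point of f in [0, 1]. Setting s = f(s):
  4/7·s² + (39/140 − 1)·s + 3/20 = 0
  4/7·s² − (3/20 + 4/7)·s + 3/20 = 0
which factors as (s − 1)·(4/7·s − 3/20) = 0, giving roots s = 1 and s = (3/20)/(4/7) = 21/80.
Mean offspring μ = 39/140 + 2·4/7 = 199/140 > 1 (supercritical), so q < 1. The extinction probability is the smaller root: q = (3/20)/(4/7) = 21/80.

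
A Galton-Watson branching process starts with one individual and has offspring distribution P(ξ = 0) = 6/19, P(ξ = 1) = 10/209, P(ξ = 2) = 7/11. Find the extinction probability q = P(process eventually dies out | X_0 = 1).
q = 66/133

The pgf is f(s) = 6/19 + 10/209·s + 7/11·s². The extinction probability q is the smallest fixed point of f in [0, 1]. Setting s = f(s):
  7/11·s² + (10/209 − 1)·s + 6/19 = 0
  7/11·s² − (6/19 + 7/11)·s + 6/19 = 0
which factors as (s − 1)·(7/11·s − 6/19) = 0, giving roots s = 1 and s = (6/19)/(7/11) = 66/133.
Mean offspring μ = 10/209 + 2·7/11 = 276/209 > 1 (supercritical), so q < 1. The extinction probability is the smaller root: q = (6/19)/(7/11) = 66/133.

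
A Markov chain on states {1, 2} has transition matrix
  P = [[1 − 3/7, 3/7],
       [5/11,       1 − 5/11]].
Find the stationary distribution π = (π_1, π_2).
π_1 = 35/68, π_2 = 33/68

Solve πP = π with π_1 + π_2 = 1. From πP = π: π_1 · (1 − 3/7) + π_2 · 5/11 = π_1 ⇒ π_2 · 5/11 = π_1 · 3/7 ⇒ π_2/π_1 = (3/7)/(5/11) = 33/35. Together with π_1 + π_2 = 1:
  π_1 = (5/11)/(3/7 + 5/11) = (5/11)/(68/77) = 35/68,
  π_2 = (3/7)/(3/7 + 5/11) = (3/7)/(68/77) = 33/68.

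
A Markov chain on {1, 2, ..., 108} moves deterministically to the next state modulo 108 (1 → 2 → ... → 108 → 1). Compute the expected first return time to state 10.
E[T_10 | X_0 = 10] = 108

The chain cycles deterministically, so starting at state 10 it returns in exactly 108 steps. Equivalently, the stationary distribution is uniform π_j = 1/108 for every state j, so by Kac's formula E[T_10] = 1/π_10 = 108.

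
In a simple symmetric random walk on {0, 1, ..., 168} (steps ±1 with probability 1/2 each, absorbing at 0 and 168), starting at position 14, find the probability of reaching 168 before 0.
P(hit 168 before 0) = 14/168 = 1/12

Let u_k = P(hit 168 before 0 | start at k). Then u_0 = 0, u_168 = 1, and u_k = u_{k-1}/2 + u_{k+1}/2 for 1 ≤ k ≤ 167. This harmonic recurrence is solved by u_k = k/168, giving u_14 = 14/168 = 1/12.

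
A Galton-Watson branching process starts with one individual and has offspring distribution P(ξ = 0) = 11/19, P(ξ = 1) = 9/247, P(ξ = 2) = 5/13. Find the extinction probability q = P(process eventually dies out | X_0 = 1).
q = 1

Mean offspring μ = 0·11/19 + 1·9/247 + 2·5/13 = 199/247 ≤ 1. For μ ≤ 1 with offspring not concentrated at 1, the Galton-Watson process goes extinct almost surely, so q = 1.
(Algebraic check: The pgf is f(s) = 11/19 + 9/247·s + 5/13·s². The extinction probability q is the smallest fixed point of f in [0, 1]. Setting s = f(s):
  5/13·s² + (9/247 − 1)·s + 11/19 = 0
  5/13·s² − (11/19 + 5/13)·s + 11/19 = 0
which factors as (s − 1)·(5/13·s − 11/19) = 0, giving roots s = 1 and s = (11/19)/(5/13) = 143/95. Since 143/95 ≥ 1, the smallest root in [0, 1] is s = 1.)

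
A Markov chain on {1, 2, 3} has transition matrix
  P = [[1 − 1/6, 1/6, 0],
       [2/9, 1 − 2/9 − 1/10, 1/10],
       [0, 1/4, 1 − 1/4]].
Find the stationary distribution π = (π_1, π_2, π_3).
π = (20/41, 15/41, 6/41)

This is a birth-death chain on three states, which satisfies detailed balance: π_1 · P_{12} = π_2 · P_{21} and π_2 · P_{23} = π_3 · P_{32}.
From π_1 · 1/6 = π_2 · 2/9: π_2/π_1 = (1/6)/(2/9) = 3/4.
From π_2 · 1/10 = π_3 · 1/4: π_3/π_2 = (1/10)/(1/4) = 2/5.
Take π_1 proportional to 1; then unnormalized π = (1, 3/4, 3/10). Normalize by dividing by the sum 41/20:
  π = (20/41, 15/41, 6/41).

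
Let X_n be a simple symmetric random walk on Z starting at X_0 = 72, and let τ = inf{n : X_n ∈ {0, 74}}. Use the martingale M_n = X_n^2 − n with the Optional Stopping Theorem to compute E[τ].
E[τ] = 144

M_n = X_n^2 − n is a martingale (since E[X_{n+1}^2 | F_n] = X_n^2 + 1). By OST (τ has finite mean in a bounded region), E[M_τ] = E[M_0] = X_0^2 − 0 = 72^2 = 5184. Also E[M_τ] = E[X_τ^2] − E[τ]. The walk exits at 0 or 74, with P(hit 74 first) = 72/74, so E[X_τ^2] = 74^2 · 72/74 + 0 = 5328. Thus E[τ] = E[X_τ^2] − E[M_τ] = 5328 − 5184 = 144 = 72(74 − 72) = 144.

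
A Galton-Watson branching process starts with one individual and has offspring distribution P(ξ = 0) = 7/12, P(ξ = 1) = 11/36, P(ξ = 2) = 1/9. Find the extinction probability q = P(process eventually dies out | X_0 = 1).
q = 1

Mean offspring μ = 0·7/12 + 1·11/36 + 2·1/9 = 19/36 ≤ 1. For μ ≤ 1 with offspring not concentrated at 1, the Galton-Watson process goes extinct almost surely, so q = 1.
(Algebraic check: The pgf is f(s) = 7/12 + 11/36·s + 1/9·s². The extinction probability q is the smallest fixed point of f in [0, 1]. Setting s = f(s):
  1/9·s² + (11/36 − 1)·s + 7/12 = 0
  1/9·s² − (7/12 + 1/9)·s + 7/12 = 0
which factors as (s − 1)·(1/9·s − 7/12) = 0, giving roots s = 1 and s = (7/12)/(1/9) = 21/4. Since 21/4 ≥ 1, the smallest root in [0, 1] is s = 1.)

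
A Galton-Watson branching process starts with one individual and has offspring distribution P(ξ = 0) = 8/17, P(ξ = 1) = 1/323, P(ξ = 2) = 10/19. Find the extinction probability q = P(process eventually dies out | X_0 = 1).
q = 76/85

The pgf is f(s) = 8/17 + 1/323·s + 10/19·s². The extinction probability q is the smallest fixed point of f in [0, 1]. Setting s = f(s):
  10/19·s² + (1/323 − 1)·s + 8/17 = 0
  10/19·s² − (8/17 + 10/19)·s + 8/17 = 0
which factors as (s − 1)·(10/19·s − 8/17) = 0, giving roots s = 1 and s = (8/17)/(10/19) = 76/85.
Mean offspring μ = 1/323 + 2·10/19 = 341/323 > 1 (supercritical), so q < 1. The extinction probability is the smaller root: q = (8/17)/(10/19) = 76/85.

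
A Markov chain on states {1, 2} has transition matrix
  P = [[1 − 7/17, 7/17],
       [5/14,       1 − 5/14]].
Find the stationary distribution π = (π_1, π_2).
π_1 = 85/183, π_2 = 98/183

Solve πP = π with π_1 + π_2 = 1. From πP = π: π_1 · (1 − 7/17) + π_2 · 5/14 = π_1 ⇒ π_2 · 5/14 = π_1 · 7/17 ⇒ π_2/π_1 = (7/17)/(5/14) = 98/85. Together with π_1 + π_2 = 1:
  π_1 = (5/14)/(7/17 + 5/14) = (5/14)/(183/238) = 85/183,
  π_2 = (7/17)/(7/17 + 5/14) = (7/17)/(183/238) = 98/183.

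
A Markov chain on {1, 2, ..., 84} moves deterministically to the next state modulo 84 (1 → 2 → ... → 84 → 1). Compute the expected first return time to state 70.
E[T_70 | X_0 = 70] = 84

The chain cycles deterministically, so starting at state 70 it returns in exactly 84 steps. Equivalently, the stationary distribution is uniform π_j = 1/84 for every state j, so by Kac's formula E[T_70] = 1/π_70 = 84.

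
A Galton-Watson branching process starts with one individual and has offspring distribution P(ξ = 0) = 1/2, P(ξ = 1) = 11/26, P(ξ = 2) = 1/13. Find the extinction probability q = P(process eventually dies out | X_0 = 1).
q = 1

Mean offspring μ = 0·1/2 + 1·11/26 + 2·1/13 = 15/26 ≤ 1. For μ ≤ 1 with offspring not concentrated at 1, the Galton-Watson process goes extinct almost surely, so q = 1.
(Algebraic check: The pgf is f(s) = 1/2 + 11/26·s + 1/13·s². The extinction probability q is the smallest fixed point of f in [0, 1]. Setting s = f(s):
  1/13·s² + (11/26 − 1)·s + 1/2 = 0
  1/13·s² − (1/2 + 1/13)·s + 1/2 = 0
which factors as (s − 1)·(1/13·s − 1/2) = 0, giving roots s = 1 and s = (1/2)/(1/13) = 13/2. Since 13/2 ≥ 1, the smallest root in [0, 1] is s = 1.)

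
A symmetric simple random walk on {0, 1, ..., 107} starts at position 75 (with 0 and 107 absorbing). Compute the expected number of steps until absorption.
E[τ | X_0 = 75] = 2400

Let v_k = E[τ | X_0 = k]. Boundary: v_0 = v_107 = 0. Recurrence: v_k = 1 + (v_{k-1} + v_{k+1})/2 for 1 ≤ k ≤ 106. The particular solution to v_k − (v_{k-1} + v_{k+1})/2 = 1 is v_k = −k^2. Adding homogeneous solution A + B k and matching boundaries gives v_k = k (107 − k). Substituting k = 75: v_75 = 75 · 32 = 2400.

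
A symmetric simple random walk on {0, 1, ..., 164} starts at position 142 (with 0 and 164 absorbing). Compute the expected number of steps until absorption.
E[τ | X_0 = 142] = 3124

Let v_k = E[τ | X_0 = k]. Boundary: v_0 = v_164 = 0. Recurrence: v_k = 1 + (v_{k-1} + v_{k+1})/2 for 1 ≤ k ≤ 163. The particular solution to v_k − (v_{k-1} + v_{k+1})/2 = 1 is v_k = −k^2. Adding homogeneous solution A + B k and matching boundaries gives v_k = k (164 − k). Substituting k = 142: v_142 = 142 · 22 = 3124.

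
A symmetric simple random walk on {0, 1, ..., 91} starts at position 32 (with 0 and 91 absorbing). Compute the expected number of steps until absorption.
E[τ | X_0 = 32] = 1888

Let v_k = E[τ | X_0 = k]. Boundary: v_0 = v_91 = 0. Recurrence: v_k = 1 + (v_{k-1} + v_{k+1})/2 for 1 ≤ k ≤ 90. The particular solution to v_k − (v_{k-1} + v_{k+1})/2 = 1 is v_k = −k^2. Adding homogeneous solution A + B k and matching boundaries gives v_k = k (91 − k). Substituting k = 32: v_32 = 32 · 59 = 1888.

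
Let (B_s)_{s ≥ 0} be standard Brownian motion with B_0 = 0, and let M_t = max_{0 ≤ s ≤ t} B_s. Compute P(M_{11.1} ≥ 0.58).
P(M_{11.1} ≥ 0.58) = 2·P(B_{11.1} ≥ 0.58) = 2(1 − Φ(0.58/√11.1)) ≈ 0.8618

By the reflection principle for Brownian motion, P(M_t ≥ a) = 2 · P(B_t ≥ a) for a ≥ 0. Since B_t ~ N(0, t), P(B_t ≥ 0.58) = 1 − Φ(0.58/√t) = 1 − Φ(0.58/√11.1) = 1 − Φ(0.1741). So
  P(M_{11.1} ≥ 0.58) = 2(1 − Φ(0.1741)) ≈ 0.8618.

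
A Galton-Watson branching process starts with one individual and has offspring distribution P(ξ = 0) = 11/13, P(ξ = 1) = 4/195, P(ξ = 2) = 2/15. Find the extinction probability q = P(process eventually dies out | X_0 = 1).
q = 1

Mean offspring μ = 0·11/13 + 1·4/195 + 2·2/15 = 56/195 ≤ 1. For μ ≤ 1 with offspring not concentrated at 1, the Galton-Watson process goes extinct almost surely, so q = 1.
(Algebraic check: The pgf is f(s) = 11/13 + 4/195·s + 2/15·s². The extinction probability q is the smallest fixed point of f in [0, 1]. Setting s = f(s):
  2/15·s² + (4/195 − 1)·s + 11/13 = 0
  2/15·s² − (11/13 + 2/15)·s + 11/13 = 0
which factors as (s − 1)·(2/15·s − 11/13) = 0, giving roots s = 1 and s = (11/13)/(2/15) = 165/26. Since 165/26 ≥ 1, the smallest root in [0, 1] is s = 1.)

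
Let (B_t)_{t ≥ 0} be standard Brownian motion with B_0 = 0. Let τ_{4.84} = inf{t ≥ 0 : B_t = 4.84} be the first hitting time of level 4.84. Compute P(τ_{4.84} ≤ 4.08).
P(τ_{4.84} ≤ 4.08) = 2(1 − Φ(4.84/√4.08)) = 2(1 − Φ(2.3962)) ≈ 0.0166

By the reflection principle for standard BM, P(τ_b ≤ t) = 2 · P(B_t ≥ b). Since B_t ~ N(0, t), P(B_t ≥ 4.84) = 1 − Φ(4.84/√t) = 1 − Φ(4.84/√4.08) = 1 − Φ(2.3962) ≈ 0.00828. Doubling: P(τ_{4.84} ≤ 4.08) ≈ 2 · 0.00828 = 0.01656 ≈ 0.0166.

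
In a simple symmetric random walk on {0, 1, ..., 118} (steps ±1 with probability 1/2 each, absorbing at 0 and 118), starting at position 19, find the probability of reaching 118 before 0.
P(hit 118 before 0) = 19/118

Let u_k = P(hit 118 before 0 | start at k). Then u_0 = 0, u_118 = 1, and u_k = u_{k-1}/2 + u_{k+1}/2 for 1 ≤ k ≤ 117. This harmonic recurrence is solved by u_k = k/118, giving u_19 = 19/118.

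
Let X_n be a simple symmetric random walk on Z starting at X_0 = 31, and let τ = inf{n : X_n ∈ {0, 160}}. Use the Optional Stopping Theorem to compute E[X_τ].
E[X_τ] = 31

X_n is a martingale and τ is a bounded-mean stopping time (indeed τ is finite a.s. with bounded expectation since the walk is in a bounded region). By the OST, E[X_τ] = E[X_0] = 31. Equivalently: E[X_τ] = 160 · P(hit 160 first) + 0 · P(hit 0 first) = 160 · (31/160) = 31.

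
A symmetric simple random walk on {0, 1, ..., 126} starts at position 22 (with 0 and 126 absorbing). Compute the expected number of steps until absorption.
E[τ | X_0 = 22] = 2288

Let v_k = E[τ | X_0 = k]. Boundary: v_0 = v_126 = 0. Recurrence: v_k = 1 + (v_{k-1} + v_{k+1})/2 for 1 ≤ k ≤ 125. The particular solution to v_k − (v_{k-1} + v_{k+1})/2 = 1 is v_k = −k^2. Adding homogeneous solution A + B k and matching boundaries gives v_k = k (126 − k). Substituting k = 22: v_22 = 22 · 104 = 2288.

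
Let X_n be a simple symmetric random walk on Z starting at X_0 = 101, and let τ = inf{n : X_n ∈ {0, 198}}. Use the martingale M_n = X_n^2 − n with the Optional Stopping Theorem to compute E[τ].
E[τ] = 9797

M_n = X_n^2 − n is a martingale (since E[X_{n+1}^2 | F_n] = X_n^2 + 1). By OST (τ has finite mean in a bounded region), E[M_τ] = E[M_0] = X_0^2 − 0 = 101^2 = 10201. Also E[M_τ] = E[X_τ^2] − E[τ]. The walk exits at 0 or 198, with P(hit 198 first) = 101/198, so E[X_τ^2] = 198^2 · 101/198 + 0 = 19998. Thus E[τ] = E[X_τ^2] − E[M_τ] = 19998 − 10201 = 9797 = 101(198 − 101) = 9797.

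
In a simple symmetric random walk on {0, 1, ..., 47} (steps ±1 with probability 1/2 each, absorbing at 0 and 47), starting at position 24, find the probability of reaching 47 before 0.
P(hit 47 before 0) = 24/47

Let u_k = P(hit 47 before 0 | start at k). Then u_0 = 0, u_47 = 1, and u_k = u_{k-1}/2 + u_{k+1}/2 for 1 ≤ k ≤ 46. This harmonic recurrence is solved by u_k = k/47, giving u_24 = 24/47.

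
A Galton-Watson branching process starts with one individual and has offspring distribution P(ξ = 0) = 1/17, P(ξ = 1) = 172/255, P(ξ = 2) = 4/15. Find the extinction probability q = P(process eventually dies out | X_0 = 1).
q = 15/68

The pgf is f(s) = 1/17 + 172/255·s + 4/15·s². The extinction probability q is the smallest fixed point of f in [0, 1]. Setting s = f(s):
  4/15·s² + (172/255 − 1)·s + 1/17 = 0
  4/15·s² − (1/17 + 4/15)·s + 1/17 = 0
which factors as (s − 1)·(4/15·s − 1/17) = 0, giving roots s = 1 and s = (1/17)/(4/15) = 15/68.
Mean offspring μ = 172/255 + 2·4/15 = 308/255 > 1 (supercritical), so q < 1. The extinction probability is the smaller root: q = (1/17)/(4/15) = 15/68.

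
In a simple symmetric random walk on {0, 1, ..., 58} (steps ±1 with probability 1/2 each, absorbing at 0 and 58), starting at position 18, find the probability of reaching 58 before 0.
P(hit 58 before 0) = 18/58 = 9/29

Let u_k = P(hit 58 before 0 | start at k). Then u_0 = 0, u_58 = 1, and u_k = u_{k-1}/2 + u_{k+1}/2 for 1 ≤ k ≤ 57. This harmonic recurrence is solved by u_k = k/58, giving u_18 = 18/58 = 9/29.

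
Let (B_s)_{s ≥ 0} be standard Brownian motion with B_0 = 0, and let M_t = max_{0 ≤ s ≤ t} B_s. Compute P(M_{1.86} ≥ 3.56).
P(M_{1.86} ≥ 3.56) = 2·P(B_{1.86} ≥ 3.56) = 2(1 − Φ(3.56/√1.86)) ≈ 0.0090

By the reflection principle for Brownian motion, P(M_t ≥ a) = 2 · P(B_t ≥ a) for a ≥ 0. Since B_t ~ N(0, t), P(B_t ≥ 3.56) = 1 − Φ(3.56/√t) = 1 − Φ(3.56/√1.86) = 1 − Φ(2.6103). So
  P(M_{1.86} ≥ 3.56) = 2(1 − Φ(2.6103)) ≈ 0.0090.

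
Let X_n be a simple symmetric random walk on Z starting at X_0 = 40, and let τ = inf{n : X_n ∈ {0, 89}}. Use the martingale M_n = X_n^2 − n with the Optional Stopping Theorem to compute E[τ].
E[τ] = 1960

M_n = X_n^2 − n is a martingale (since E[X_{n+1}^2 | F_n] = X_n^2 + 1). By OST (τ has finite mean in a bounded region), E[M_τ] = E[M_0] = X_0^2 − 0 = 40^2 = 1600. Also E[M_τ] = E[X_τ^2] − E[τ]. The walk exits at 0 or 89, with P(hit 89 first) = 40/89, so E[X_τ^2] = 89^2 · 40/89 + 0 = 3560. Thus E[τ] = E[X_τ^2] − E[M_τ] = 3560 − 1600 = 1960 = 40(89 − 40) = 1960.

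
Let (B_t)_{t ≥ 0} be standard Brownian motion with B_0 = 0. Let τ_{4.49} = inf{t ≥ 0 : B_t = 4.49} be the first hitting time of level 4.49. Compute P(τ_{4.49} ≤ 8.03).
P(τ_{4.49} ≤ 8.03) = 2(1 − Φ(4.49/√8.03)) = 2(1 − Φ(1.5845)) ≈ 0.1131

By the reflection principle for standard BM, P(τ_b ≤ t) = 2 · P(B_t ≥ b). Since B_t ~ N(0, t), P(B_t ≥ 4.49) = 1 − Φ(4.49/√t) = 1 − Φ(4.49/√8.03) = 1 − Φ(1.5845) ≈ 0.05654. Doubling: P(τ_{4.49} ≤ 8.03) ≈ 2 · 0.05654 = 0.11308 ≈ 0.1131.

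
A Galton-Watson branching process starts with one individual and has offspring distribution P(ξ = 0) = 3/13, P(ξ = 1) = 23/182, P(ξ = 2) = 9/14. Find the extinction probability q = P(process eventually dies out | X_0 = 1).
q = 14/39

The pgf is f(s) = 3/13 + 23/182·s + 9/14·s². The extinction probability q is the smallest fixed point of f in [0, 1]. Setting s = f(s):
  9/14·s² + (23/182 − 1)·s + 3/13 = 0
  9/14·s² − (3/13 + 9/14)·s + 3/13 = 0
which factors as (s − 1)·(9/14·s − 3/13) = 0, giving roots s = 1 and s = (3/13)/(9/14) = 14/39.
Mean offspring μ = 23/182 + 2·9/14 = 257/182 > 1 (supercritical), so q < 1. The extinction probability is the smaller root: q = (3/13)/(9/14) = 14/39.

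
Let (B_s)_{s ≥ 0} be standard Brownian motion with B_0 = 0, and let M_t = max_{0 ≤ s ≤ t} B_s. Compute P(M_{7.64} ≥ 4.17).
P(M_{7.64} ≥ 4.17) = 2·P(B_{7.64} ≥ 4.17) = 2(1 − Φ(4.17/√7.64)) ≈ 0.1314

By the reflection principle for Brownian motion, P(M_t ≥ a) = 2 · P(B_t ≥ a) for a ≥ 0. Since B_t ~ N(0, t), P(B_t ≥ 4.17) = 1 − Φ(4.17/√t) = 1 − Φ(4.17/√7.64) = 1 − Φ(1.5087). So
  P(M_{7.64} ≥ 4.17) = 2(1 − Φ(1.5087)) ≈ 0.1314.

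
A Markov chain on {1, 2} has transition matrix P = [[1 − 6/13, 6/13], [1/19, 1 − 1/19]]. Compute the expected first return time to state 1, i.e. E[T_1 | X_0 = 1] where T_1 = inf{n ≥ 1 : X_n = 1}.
E[T_1 | X_0 = 1] = 1/π_1 = 127/13

For an irreducible recurrent Markov chain with stationary distribution π, E[T_i | X_0 = i] = 1/π_i (Kac's formula). Here π_1 = (1/19)/(6/13 + 1/19) = (1/19)/(127/247) = 13/127, so E[T_1 | X_0 = 1] = 1/π_1 = (6/13 + 1/19)/(1/19) = (127/247)/(1/19) = 127/13.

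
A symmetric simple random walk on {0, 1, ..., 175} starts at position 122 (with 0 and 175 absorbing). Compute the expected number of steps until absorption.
E[τ | X_0 = 122] = 6466

Let v_k = E[τ | X_0 = k]. Boundary: v_0 = v_175 = 0. Recurrence: v_k = 1 + (v_{k-1} + v_{k+1})/2 for 1 ≤ k ≤ 174. The particular solution to v_k − (v_{k-1} + v_{k+1})/2 = 1 is v_k = −k^2. Adding homogeneous solution A + B k and matching boundaries gives v_k = k (175 − k). Substituting k = 122: v_122 = 122 · 53 = 6466.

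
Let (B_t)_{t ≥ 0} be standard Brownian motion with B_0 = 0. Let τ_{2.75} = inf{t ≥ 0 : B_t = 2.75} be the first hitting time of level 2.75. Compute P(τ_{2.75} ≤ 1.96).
P(τ_{2.75} ≤ 1.96) = 2(1 − Φ(2.75/√1.96)) = 2(1 − Φ(1.9643)) ≈ 0.0495

By the reflection principle for standard BM, P(τ_b ≤ t) = 2 · P(B_t ≥ b). Since B_t ~ N(0, t), P(B_t ≥ 2.75) = 1 − Φ(2.75/√t) = 1 − Φ(2.75/√1.96) = 1 − Φ(1.9643) ≈ 0.02475. Doubling: P(τ_{2.75} ≤ 1.96) ≈ 2 · 0.02475 = 0.04950 ≈ 0.0495.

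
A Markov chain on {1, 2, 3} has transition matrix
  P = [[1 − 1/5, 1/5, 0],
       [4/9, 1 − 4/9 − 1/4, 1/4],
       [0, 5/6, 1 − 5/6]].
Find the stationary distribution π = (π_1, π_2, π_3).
π = (200/317, 90/317, 27/317)

This is a birth-death chain on three states, which satisfies detailed balance: π_1 · P_{12} = π_2 · P_{21} and π_2 · P_{23} = π_3 · P_{32}.
From π_1 · 1/5 = π_2 · 4/9: π_2/π_1 = (1/5)/(4/9) = 9/20.
From π_2 · 1/4 = π_3 · 5/6: π_3/π_2 = (1/4)/(5/6) = 3/10.
Take π_1 proportional to 1; then unnormalized π = (1, 9/20, 27/200). Normalize by dividing by the sum 317/200:
  π = (200/317, 90/317, 27/317).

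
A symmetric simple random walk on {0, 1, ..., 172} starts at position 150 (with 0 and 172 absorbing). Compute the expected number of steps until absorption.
E[τ | X_0 = 150] = 3300

Let v_k = E[τ | X_0 = k]. Boundary: v_0 = v_172 = 0. Recurrence: v_k = 1 + (v_{k-1} + v_{k+1})/2 for 1 ≤ k ≤ 171. The particular solution to v_k − (v_{k-1} + v_{k+1})/2 = 1 is v_k = −k^2. Adding homogeneous solution A + B k and matching boundaries gives v_k = k (172 − k). Substituting k = 150: v_150 = 150 · 22 = 3300.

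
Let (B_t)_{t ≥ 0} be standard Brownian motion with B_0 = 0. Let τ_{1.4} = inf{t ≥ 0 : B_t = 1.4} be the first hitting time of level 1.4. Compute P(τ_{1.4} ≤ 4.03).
P(τ_{1.4} ≤ 4.03) = 2(1 − Φ(1.4/√4.03)) = 2(1 − Φ(0.6974)) ≈ 0.4856

By the reflection principle for standard BM, P(τ_b ≤ t) = 2 · P(B_t ≥ b). Since B_t ~ N(0, t), P(B_t ≥ 1.4) = 1 − Φ(1.4/√t) = 1 − Φ(1.4/√4.03) = 1 − Φ(0.6974) ≈ 0.24278. Doubling: P(τ_{1.4} ≤ 4.03) ≈ 2 · 0.24278 = 0.48556 ≈ 0.4856.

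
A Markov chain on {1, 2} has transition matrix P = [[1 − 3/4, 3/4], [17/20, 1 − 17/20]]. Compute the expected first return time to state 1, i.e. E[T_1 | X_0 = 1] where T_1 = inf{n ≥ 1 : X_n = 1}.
E[T_1 | X_0 = 1] = 1/π_1 = 32/17

For an irreducible recurrent Markov chain with stationary distribution π, E[T_i | X_0 = i] = 1/π_i (Kac's formula). Here π_1 = (17/20)/(3/4 + 17/20) = (17/20)/(8/5) = 17/32, so E[T_1 | X_0 = 1] = 1/π_1 = (3/4 + 17/20)/(17/20) = (8/5)/(17/20) = 32/17.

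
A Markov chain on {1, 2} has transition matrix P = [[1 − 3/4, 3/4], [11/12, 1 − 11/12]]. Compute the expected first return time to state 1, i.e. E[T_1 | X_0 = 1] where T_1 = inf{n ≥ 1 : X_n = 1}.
E[T_1 | X_0 = 1] = 1/π_1 = 20/11

For an irreducible recurrent Markov chain with stationary distribution π, E[T_i | X_0 = i] = 1/π_i (Kac's formula). Here π_1 = (11/12)/(3/4 + 11/12) = (11/12)/(5/3) = 11/20, so E[T_1 | X_0 = 1] = 1/π_1 = (3/4 + 11/12)/(11/12) = (5/3)/(11/12) = 20/11.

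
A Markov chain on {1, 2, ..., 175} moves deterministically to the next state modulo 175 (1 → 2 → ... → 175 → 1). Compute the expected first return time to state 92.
E[T_92 | X_0 = 92] = 175

The chain cycles deterministically, so starting at state 92 it returns in exactly 175 steps. Equivalently, the stationary distribution is uniform π_j = 1/175 for every state j, so by Kac's formula E[T_92] = 1/π_92 = 175.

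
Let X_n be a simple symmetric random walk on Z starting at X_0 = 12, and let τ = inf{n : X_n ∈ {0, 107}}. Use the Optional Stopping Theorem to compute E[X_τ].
E[X_τ] = 12

X_n is a martingale and τ is a bounded-mean stopping time (indeed τ is finite a.s. with bounded expectation since the walk is in a bounded region). By the OST, E[X_τ] = E[X_0] = 12. Equivalently: E[X_τ] = 107 · P(hit 107 first) + 0 · P(hit 0 first) = 107 · (12/107) = 12.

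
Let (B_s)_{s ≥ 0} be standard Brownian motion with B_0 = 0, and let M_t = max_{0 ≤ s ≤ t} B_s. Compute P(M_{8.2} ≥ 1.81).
P(M_{8.2} ≥ 1.81) = 2·P(B_{8.2} ≥ 1.81) = 2(1 − Φ(1.81/√8.2)) ≈ 0.5273

By the reflection principle for Brownian motion, P(M_t ≥ a) = 2 · P(B_t ≥ a) for a ≥ 0. Since B_t ~ N(0, t), P(B_t ≥ 1.81) = 1 − Φ(1.81/√t) = 1 − Φ(1.81/√8.2) = 1 − Φ(0.6321). So
  P(M_{8.2} ≥ 1.81) = 2(1 − Φ(0.6321)) ≈ 0.5273.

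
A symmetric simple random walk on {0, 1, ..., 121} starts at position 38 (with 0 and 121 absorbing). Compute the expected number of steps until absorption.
E[τ | X_0 = 38] = 3154

Let v_k = E[τ | X_0 = k]. Boundary: v_0 = v_121 = 0. Recurrence: v_k = 1 + (v_{k-1} + v_{k+1})/2 for 1 ≤ k ≤ 120. The particular solution to v_k − (v_{k-1} + v_{k+1})/2 = 1 is v_k = −k^2. Adding homogeneous solution A + B k and matching boundaries gives v_k = k (121 − k). Substituting k = 38: v_38 = 38 · 83 = 3154.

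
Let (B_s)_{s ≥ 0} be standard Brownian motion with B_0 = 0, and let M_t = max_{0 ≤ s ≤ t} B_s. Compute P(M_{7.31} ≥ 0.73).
P(M_{7.31} ≥ 0.73) = 2·P(B_{7.31} ≥ 0.73) = 2(1 − Φ(0.73/√7.31)) ≈ 0.7872

By the reflection principle for Brownian motion, P(M_t ≥ a) = 2 · P(B_t ≥ a) for a ≥ 0. Since B_t ~ N(0, t), P(B_t ≥ 0.73) = 1 − Φ(0.73/√t) = 1 − Φ(0.73/√7.31) = 1 − Φ(0.2700). So
  P(M_{7.31} ≥ 0.73) = 2(1 − Φ(0.2700)) ≈ 0.7872.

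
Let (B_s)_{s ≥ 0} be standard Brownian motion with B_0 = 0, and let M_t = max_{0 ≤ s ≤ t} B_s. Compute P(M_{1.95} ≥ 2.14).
P(M_{1.95} ≥ 2.14) = 2·P(B_{1.95} ≥ 2.14) = 2(1 − Φ(2.14/√1.95)) ≈ 0.1254

By the reflection principle for Brownian motion, P(M_t ≥ a) = 2 · P(B_t ≥ a) for a ≥ 0. Since B_t ~ N(0, t), P(B_t ≥ 2.14) = 1 − Φ(2.14/√t) = 1 − Φ(2.14/√1.95) = 1 − Φ(1.5325). So
  P(M_{1.95} ≥ 2.14) = 2(1 − Φ(1.5325)) ≈ 0.1254.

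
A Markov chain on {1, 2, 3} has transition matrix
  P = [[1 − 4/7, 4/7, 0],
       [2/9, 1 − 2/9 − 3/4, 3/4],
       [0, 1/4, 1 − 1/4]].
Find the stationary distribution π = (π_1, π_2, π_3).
π = (7/79, 18/79, 54/79)

This is a birth-death chain on three states, which satisfies detailed balance: π_1 · P_{12} = π_2 · P_{21} and π_2 · P_{23} = π_3 · P_{32}.
From π_1 · 4/7 = π_2 · 2/9: π_2/π_1 = (4/7)/(2/9) = 18/7.
From π_2 · 3/4 = π_3 · 1/4: π_3/π_2 = (3/4)/(1/4) = 3.
Take π_1 proportional to 1; then unnormalized π = (1, 18/7, 54/7). Normalize by dividing by the sum 79/7:
  π = (7/79, 18/79, 54/79).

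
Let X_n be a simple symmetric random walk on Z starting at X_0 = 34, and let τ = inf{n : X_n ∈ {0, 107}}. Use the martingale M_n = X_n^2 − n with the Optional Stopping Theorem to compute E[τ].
E[τ] = 2482

M_n = X_n^2 − n is a martingale (since E[X_{n+1}^2 | F_n] = X_n^2 + 1). By OST (τ has finite mean in a bounded region), E[M_τ] = E[M_0] = X_0^2 − 0 = 34^2 = 1156. Also E[M_τ] = E[X_τ^2] − E[τ]. The walk exits at 0 or 107, with P(hit 107 first) = 34/107, so E[X_τ^2] = 107^2 · 34/107 + 0 = 3638. Thus E[τ] = E[X_τ^2] − E[M_τ] = 3638 − 1156 = 2482 = 34(107 − 34) = 2482.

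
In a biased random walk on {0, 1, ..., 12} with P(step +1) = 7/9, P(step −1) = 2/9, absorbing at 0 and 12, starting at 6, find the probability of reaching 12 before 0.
P(hit 12 before 0) = (1 − (2/7)^6) / (1 − (2/7)^12) = 117649/117713

Let u_k denote P(reach 12 before 0 | start at k). Boundary: u_0 = 0, u_12 = 1. Recurrence: u_k = 7/9·u_{k+1} + 2/9·u_{k-1} for 1 ≤ k ≤ 11. Try u_k = A + B·r^k with r = q/p = (2/9)/(7/9) = 2/7. Substitution satisfies the recurrence; boundary conditions give:
  u_k = (1 − r^k) / (1 − r^N) = (1 − (2/7)^6) / (1 − (2/7)^12) = 117649/117713.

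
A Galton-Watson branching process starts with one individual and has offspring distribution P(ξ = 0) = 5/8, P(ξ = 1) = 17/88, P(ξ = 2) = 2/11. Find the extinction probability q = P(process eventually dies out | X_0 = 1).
q = 1

Mean offspring μ = 0·5/8 + 1·17/88 + 2·2/11 = 49/88 ≤ 1. For μ ≤ 1 with offspring not concentrated at 1, the Galton-Watson process goes extinct almost surely, so q = 1.
(Algebraic check: The pgf is f(s) = 5/8 + 17/88·s + 2/11·s². The extinction probability q is the smallest fixed point of f in [0, 1]. Setting s = f(s):
  2/11·s² + (17/88 − 1)·s + 5/8 = 0
  2/11·s² − (5/8 + 2/11)·s + 5/8 = 0
which factors as (s − 1)·(2/11·s − 5/8) = 0, giving roots s = 1 and s = (5/8)/(2/11) = 55/16. Since 55/16 ≥ 1, the smallest root in [0, 1] is s = 1.)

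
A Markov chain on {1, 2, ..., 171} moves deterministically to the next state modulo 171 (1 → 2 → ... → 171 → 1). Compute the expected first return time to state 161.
E[T_161 | X_0 = 161] = 171

The chain cycles deterministically, so starting at state 161 it returns in exactly 171 steps. Equivalently, the stationary distribution is uniform π_j = 1/171 for every state j, so by Kac's formula E[T_161] = 1/π_161 = 171.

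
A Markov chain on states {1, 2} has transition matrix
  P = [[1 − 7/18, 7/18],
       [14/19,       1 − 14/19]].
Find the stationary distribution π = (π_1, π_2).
π_1 = 36/55, π_2 = 19/55

Solve πP = π with π_1 + π_2 = 1. From πP = π: π_1 · (1 − 7/18) + π_2 · 14/19 = π_1 ⇒ π_2 · 14/19 = π_1 · 7/18 ⇒ π_2/π_1 = (7/18)/(14/19) = 19/36. Together with π_1 + π_2 = 1:
  π_1 = (14/19)/(7/18 + 14/19) = (14/19)/(385/342) = 36/55,
  π_2 = (7/18)/(7/18 + 14/19) = (7/18)/(385/342) = 19/55.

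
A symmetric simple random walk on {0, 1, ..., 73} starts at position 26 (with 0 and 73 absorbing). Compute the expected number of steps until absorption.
E[τ | X_0 = 26] = 1222

Let v_k = E[τ | X_0 = k]. Boundary: v_0 = v_73 = 0. Recurrence: v_k = 1 + (v_{k-1} + v_{k+1})/2 for 1 ≤ k ≤ 72. The particular solution to v_k − (v_{k-1} + v_{k+1})/2 = 1 is v_k = −k^2. Adding homogeneous solution A + B k and matching boundaries gives v_k = k (73 − k). Substituting k = 26: v_26 = 26 · 47 = 1222.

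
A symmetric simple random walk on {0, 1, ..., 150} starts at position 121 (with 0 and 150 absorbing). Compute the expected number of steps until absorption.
E[τ | X_0 = 121] = 3509

Let v_k = E[τ | X_0 = k]. Boundary: v_0 = v_150 = 0. Recurrence: v_k = 1 + (v_{k-1} + v_{k+1})/2 for 1 ≤ k ≤ 149. The particular solution to v_k − (v_{k-1} + v_{k+1})/2 = 1 is v_k = −k^2. Adding homogeneous solution A + B k and matching boundaries gives v_k = k (150 − k). Substituting k = 121: v_121 = 121 · 29 = 3509.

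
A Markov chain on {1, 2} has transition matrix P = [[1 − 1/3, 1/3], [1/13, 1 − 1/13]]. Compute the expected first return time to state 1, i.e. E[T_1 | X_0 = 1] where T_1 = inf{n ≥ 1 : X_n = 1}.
E[T_1 | X_0 = 1] = 1/π_1 = 16/3

For an irreducible recurrent Markov chain with stationary distribution π, E[T_i | X_0 = i] = 1/π_i (Kac's formula). Here π_1 = (1/13)/(1/3 + 1/13) = (1/13)/(16/39) = 3/16, so E[T_1 | X_0 = 1] = 1/π_1 = (1/3 + 1/13)/(1/13) = (16/39)/(1/13) = 16/3.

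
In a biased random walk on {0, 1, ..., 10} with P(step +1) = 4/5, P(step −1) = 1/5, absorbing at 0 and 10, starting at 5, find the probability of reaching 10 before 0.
P(hit 10 before 0) = (1 − (1/4)^5) / (1 − (1/4)^10) = 1024/1025

Let u_k denote P(reach 10 before 0 | start at k). Boundary: u_0 = 0, u_10 = 1. Recurrence: u_k = 4/5·u_{k+1} + 1/5·u_{k-1} for 1 ≤ k ≤ 9. Try u_k = A + B·r^k with r = q/p = (1/5)/(4/5) = 1/4. Substitution satisfies the recurrence; boundary conditions give:
  u_k = (1 − r^k) / (1 − r^N) = (1 − (1/4)^5) / (1 − (1/4)^10) = 1024/1025.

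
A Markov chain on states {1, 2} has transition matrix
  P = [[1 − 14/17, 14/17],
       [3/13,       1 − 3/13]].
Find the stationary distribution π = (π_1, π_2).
π_1 = 51/233, π_2 = 182/233

Solve πP = π with π_1 + π_2 = 1. From πP = π: π_1 · (1 − 14/17) + π_2 · 3/13 = π_1 ⇒ π_2 · 3/13 = π_1 · 14/17 ⇒ π_2/π_1 = (14/17)/(3/13) = 182/51. Together with π_1 + π_2 = 1:
  π_1 = (3/13)/(14/17 + 3/13) = (3/13)/(233/221) = 51/233,
  π_2 = (14/17)/(14/17 + 3/13) = (14/17)/(233/221) = 182/233.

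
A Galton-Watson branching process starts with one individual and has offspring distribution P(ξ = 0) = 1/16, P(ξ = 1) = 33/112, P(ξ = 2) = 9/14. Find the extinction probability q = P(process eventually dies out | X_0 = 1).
q = 7/72

The pgf is f(s) = 1/16 + 33/112·s + 9/14·s². The extinction probability q is the smallest fixed point of f in [0, 1]. Setting s = f(s):
  9/14·s² + (33/112 − 1)·s + 1/16 = 0
  9/14·s² − (1/16 + 9/14)·s + 1/16 = 0
which factors as (s − 1)·(9/14·s − 1/16) = 0, giving roots s = 1 and s = (1/16)/(9/14) = 7/72.
Mean offspring μ = 33/112 + 2·9/14 = 177/112 > 1 (supercritical), so q < 1. The extinction probability is the smaller root: q = (1/16)/(9/14) = 7/72.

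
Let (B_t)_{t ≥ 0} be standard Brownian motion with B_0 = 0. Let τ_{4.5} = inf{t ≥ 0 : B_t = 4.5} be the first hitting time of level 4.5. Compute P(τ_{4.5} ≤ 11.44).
P(τ_{4.5} ≤ 11.44) = 2(1 − Φ(4.5/√11.44)) = 2(1 − Φ(1.3305)) ≈ 0.1834

By the reflection principle for standard BM, P(τ_b ≤ t) = 2 · P(B_t ≥ b). Since B_t ~ N(0, t), P(B_t ≥ 4.5) = 1 − Φ(4.5/√t) = 1 − Φ(4.5/√11.44) = 1 − Φ(1.3305) ≈ 0.09168. Doubling: P(τ_{4.5} ≤ 11.44) ≈ 2 · 0.09168 = 0.18336 ≈ 0.1834.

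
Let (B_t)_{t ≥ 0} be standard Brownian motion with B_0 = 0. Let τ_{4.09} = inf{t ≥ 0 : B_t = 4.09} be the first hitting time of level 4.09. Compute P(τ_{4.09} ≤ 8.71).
P(τ_{4.09} ≤ 8.71) = 2(1 − Φ(4.09/√8.71)) = 2(1 − Φ(1.3858)) ≈ 0.1658

By the reflection principle for standard BM, P(τ_b ≤ t) = 2 · P(B_t ≥ b). Since B_t ~ N(0, t), P(B_t ≥ 4.09) = 1 − Φ(4.09/√t) = 1 − Φ(4.09/√8.71) = 1 − Φ(1.3858) ≈ 0.08290. Doubling: P(τ_{4.09} ≤ 8.71) ≈ 2 · 0.08290 = 0.16580 ≈ 0.1658.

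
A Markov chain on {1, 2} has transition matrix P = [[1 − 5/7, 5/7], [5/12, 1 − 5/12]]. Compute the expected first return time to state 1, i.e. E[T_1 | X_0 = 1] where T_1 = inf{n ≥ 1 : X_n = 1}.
E[T_1 | X_0 = 1] = 1/π_1 = 19/7

For an irreducible recurrent Markov chain with stationary distribution π, E[T_i | X_0 = i] = 1/π_i (Kac's formula). Here π_1 = (5/12)/(5/7 + 5/12) = (5/12)/(95/84) = 7/19, so E[T_1 | X_0 = 1] = 1/π_1 = (5/7 + 5/12)/(5/12) = (95/84)/(5/12) = 19/7.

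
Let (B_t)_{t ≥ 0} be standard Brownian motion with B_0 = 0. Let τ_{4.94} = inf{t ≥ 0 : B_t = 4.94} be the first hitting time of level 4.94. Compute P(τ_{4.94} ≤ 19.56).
P(τ_{4.94} ≤ 19.56) = 2(1 − Φ(4.94/√19.56)) = 2(1 − Φ(1.1170)) ≈ 0.2640

By the reflection principle for standard BM, P(τ_b ≤ t) = 2 · P(B_t ≥ b). Since B_t ~ N(0, t), P(B_t ≥ 4.94) = 1 − Φ(4.94/√t) = 1 − Φ(4.94/√19.56) = 1 − Φ(1.1170) ≈ 0.13200. Doubling: P(τ_{4.94} ≤ 19.56) ≈ 2 · 0.13200 = 0.26400 ≈ 0.2640.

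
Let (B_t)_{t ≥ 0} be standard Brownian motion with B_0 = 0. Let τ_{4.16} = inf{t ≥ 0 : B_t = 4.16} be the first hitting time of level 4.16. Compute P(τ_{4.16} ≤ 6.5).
P(τ_{4.16} ≤ 6.5) = 2(1 − Φ(4.16/√6.5)) = 2(1 − Φ(1.6317)) ≈ 0.1027

By the reflection principle for standard BM, P(τ_b ≤ t) = 2 · P(B_t ≥ b). Since B_t ~ N(0, t), P(B_t ≥ 4.16) = 1 − Φ(4.16/√t) = 1 − Φ(4.16/√6.5) = 1 − Φ(1.6317) ≈ 0.05137. Doubling: P(τ_{4.16} ≤ 6.5) ≈ 2 · 0.05137 = 0.10274 ≈ 0.1027.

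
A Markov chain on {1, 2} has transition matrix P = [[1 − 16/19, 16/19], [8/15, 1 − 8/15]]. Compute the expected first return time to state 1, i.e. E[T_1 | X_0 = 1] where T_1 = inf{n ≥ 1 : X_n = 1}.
E[T_1 | X_0 = 1] = 1/π_1 = 49/19

For an irreducible recurrent Markov chain with stationary distribution π, E[T_i | X_0 = i] = 1/π_i (Kac's formula). Here π_1 = (8/15)/(16/19 + 8/15) = (8/15)/(392/285) = 19/49, so E[T_1 | X_0 = 1] = 1/π_1 = (16/19 + 8/15)/(8/15) = (392/285)/(8/15) = 49/19.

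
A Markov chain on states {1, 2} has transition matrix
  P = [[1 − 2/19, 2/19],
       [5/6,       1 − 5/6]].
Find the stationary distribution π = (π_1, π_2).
π_1 = 95/107, π_2 = 12/107

Solve πP = π with π_1 + π_2 = 1. From πP = π: π_1 · (1 − 2/19) + π_2 · 5/6 = π_1 ⇒ π_2 · 5/6 = π_1 · 2/19 ⇒ π_2/π_1 = (2/19)/(5/6) = 12/95. Together with π_1 + π_2 = 1:
  π_1 = (5/6)/(2/19 + 5/6) = (5/6)/(107/114) = 95/107,
  π_2 = (2/19)/(2/19 + 5/6) = (2/19)/(107/114) = 12/107.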